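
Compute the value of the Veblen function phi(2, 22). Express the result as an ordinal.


phi(2, 22):
phi(2, beta) = zeta_beta (the beta-th zeta number, fixed point of epsilon).
phi(2, 22) = zeta_22

zeta_22


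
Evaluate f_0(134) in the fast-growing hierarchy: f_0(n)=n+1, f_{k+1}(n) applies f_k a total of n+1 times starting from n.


f_0(134) = 134 + 1 = 135

135


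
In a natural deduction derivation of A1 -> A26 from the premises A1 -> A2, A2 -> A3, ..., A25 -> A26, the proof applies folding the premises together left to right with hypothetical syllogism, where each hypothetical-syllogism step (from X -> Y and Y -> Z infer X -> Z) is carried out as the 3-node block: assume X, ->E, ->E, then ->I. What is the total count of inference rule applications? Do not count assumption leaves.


There are 25 premises in the chain. The first HS step combines premises 1 and 2; each further premise needs one more HS step.
So 25 premises require 25 - 1 = 24 hypothetical-syllogism steps.
Each HS step uses 3 inference nodes (->E, ->E, ->I).
24 * 3 = 72 total inference nodes.

72


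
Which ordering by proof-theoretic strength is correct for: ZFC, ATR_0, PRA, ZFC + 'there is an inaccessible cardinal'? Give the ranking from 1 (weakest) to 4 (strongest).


Ordering by consistency strength:
1. PRA
2. ATR_0
3. ZFC
4. ZFC + 'there is an inaccessible cardinal'


ZFC=3, ATR_0=2, PRA=1, ZFC + 'there is an inaccessible cardinal'=4


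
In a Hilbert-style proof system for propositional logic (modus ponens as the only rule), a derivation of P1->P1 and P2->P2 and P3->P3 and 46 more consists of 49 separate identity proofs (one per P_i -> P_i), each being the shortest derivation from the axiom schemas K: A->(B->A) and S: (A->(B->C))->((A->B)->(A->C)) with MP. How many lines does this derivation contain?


The shortest proof of A->A from K and S in the Hilbert calculus has exactly 5 lines:
(1) K instance A->((A->A)->A), (2) S instance, (3) MP on 1,2, (4) K instance A->(A->A), (5) MP on 3,4.
For 49 independent identities: 49 * 5 = 245 lines total.

245


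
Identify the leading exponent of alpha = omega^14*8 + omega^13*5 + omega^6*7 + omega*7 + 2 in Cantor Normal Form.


CNF: omega^14*8 + omega^13*5 + omega^6*7 + omega*7 + 2
The leading term is omega^14*8, which has exponent 14.

14


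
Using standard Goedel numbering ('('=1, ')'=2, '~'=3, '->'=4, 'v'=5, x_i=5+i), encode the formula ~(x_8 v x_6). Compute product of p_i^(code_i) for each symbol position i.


Formula: ~(x_8 v x_6)
Symbol codes: [3, 1, 13, 5, 11, 2]
Primes: [2, 3, 5, 7, 11, 13]
p_1^3 = 2^3 = 8
p_2^1 = 3^1 = 3
p_3^13 = 5^13 = 1220703125
p_4^5 = 7^5 = 16807
p_5^11 = 11^11 = 285311670611
p_6^2 = 13^2 = 169
Product = 23742023991359883193359375000

23742023991359883193359375000


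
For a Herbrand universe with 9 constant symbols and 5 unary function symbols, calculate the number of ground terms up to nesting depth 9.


Herbrand terms by depth:
Depth 0: 9 constants
Depth 1: 45 new terms (running total: 54)
Depth 2: 225 new terms (running total: 279)
Depth 3: 1125 new terms (running total: 1404)
Depth 4: 5625 new terms (running total: 7029)
Depth 5: 28125 new terms (running total: 35154)
Depth 6: 140625 new terms (running total: 175779)
Depth 7: 703125 new terms (running total: 878904)
Depth 8: 3515625 new terms (running total: 4394529)
Depth 9: 17578125 new terms (running total: 21972654)
Total distinct ground terms = 21972654

21972654


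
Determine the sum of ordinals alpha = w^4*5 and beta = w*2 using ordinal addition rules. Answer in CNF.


Ordinal addition w^4*5 + w*2:
Leading exponent of alpha (4) > leading exponent of beta (1).
Since alpha's term has higher exponent than beta's leading term,
the sum is simply alpha followed by beta.
Result = w^4*5 + w*2

w^4*5 + w*2


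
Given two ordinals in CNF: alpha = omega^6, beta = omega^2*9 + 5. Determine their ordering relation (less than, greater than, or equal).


Compare term by term from highest exponent:
alpha = omega^6
beta = omega^2*9 + 5
Term 1: alpha has omega^6*1, beta has omega^2*9
Term 2: alpha has omega^0*0, beta has omega^0*5
Result: alpha > beta

alpha > beta


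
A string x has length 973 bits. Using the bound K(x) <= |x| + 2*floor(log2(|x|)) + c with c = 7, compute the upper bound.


floor(log2(973)) = 9
2 * 9 = 18
K(x) <= 973 + 18 + 7 = 998

998


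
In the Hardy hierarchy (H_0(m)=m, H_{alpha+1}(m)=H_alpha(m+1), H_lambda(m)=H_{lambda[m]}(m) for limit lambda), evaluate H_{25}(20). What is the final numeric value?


H_25(20):
For finite ordinals k, H_k(n) = n + k (each successor step adds 1).
H_25(20) = 20 + 25 = 45

45


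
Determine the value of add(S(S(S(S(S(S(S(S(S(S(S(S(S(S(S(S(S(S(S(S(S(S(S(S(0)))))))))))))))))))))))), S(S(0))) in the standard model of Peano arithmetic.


add(S^24(0), S^2(0)):
S^24(0) = 24
S^2(0) = 2
24 + 2 = 26

26


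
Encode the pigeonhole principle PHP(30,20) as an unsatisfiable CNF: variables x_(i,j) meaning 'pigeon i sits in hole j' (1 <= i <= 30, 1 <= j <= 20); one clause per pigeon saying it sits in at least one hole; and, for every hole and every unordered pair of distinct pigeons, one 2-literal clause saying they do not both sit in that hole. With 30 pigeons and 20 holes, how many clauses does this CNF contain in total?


PHP(30,20): 30 pigeons, 20 holes, 30*20 = 600 variables.
- pigeon clauses: one per pigeon -> 30 clauses
- hole clauses: 20 holes * C(30,2) = 20 * 435 -> 8700 clauses
Total clauses = 30 + 8700 = 8730

8730


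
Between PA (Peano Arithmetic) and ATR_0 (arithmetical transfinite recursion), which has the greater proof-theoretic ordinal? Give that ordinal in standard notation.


Proof-theoretic ordinal of PA (Peano Arithmetic): epsilon_0
Proof-theoretic ordinal of ATR_0 (arithmetical transfinite recursion): Gamma_0
Comparing: epsilon_0 < Gamma_0.
The larger ordinal is Gamma_0 (from ATR_0 (arithmetical transfinite recursion)).

Gamma_0


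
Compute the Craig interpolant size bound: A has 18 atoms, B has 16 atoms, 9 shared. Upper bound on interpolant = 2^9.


Shared atoms = 9
Craig interpolant size bound = 2^9
= 512

512


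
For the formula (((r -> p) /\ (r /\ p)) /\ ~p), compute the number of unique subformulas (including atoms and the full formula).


Formula: (((r -> p) /\ (r /\ p)) /\ ~p)
Subformulas found:
  1. r
  2. p
  3. ~p
  4. (r -> p)
  5. (r /\ p)
  6. ((r -> p) /\ (r /\ p))
  7. (((r -> p) /\ (r /\ p)) /\ ~p)
Total distinct subformulas = 7

7


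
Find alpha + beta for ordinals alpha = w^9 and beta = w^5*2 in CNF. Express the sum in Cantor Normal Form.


Ordinal addition w^9 + w^5*2:
Leading exponent of alpha (9) > leading exponent of beta (5).
Since alpha's term has higher exponent than beta's leading term,
the sum is simply alpha followed by beta.
Result = w^9 + w^5*2

w^9 + w^5*2


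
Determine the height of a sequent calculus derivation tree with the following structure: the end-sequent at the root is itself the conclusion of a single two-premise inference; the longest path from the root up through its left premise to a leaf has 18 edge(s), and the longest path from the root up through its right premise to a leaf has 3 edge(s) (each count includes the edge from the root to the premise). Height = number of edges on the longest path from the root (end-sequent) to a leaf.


Longest path through the left premise: 18 edges (measured from the branching sequent)
Longest path through the right premise: 3 edges
Height of the subtree rooted at the branching sequent: max(18, 3) = 18
The branching sequent is the root itself.
Total height = 18

18


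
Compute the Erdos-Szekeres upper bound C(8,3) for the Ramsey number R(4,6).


R(4,6) <= C(4+6-2, 4-1) = C(8, 3)
C(8, 3) = 8! / (3! * 5!)
= 56

56


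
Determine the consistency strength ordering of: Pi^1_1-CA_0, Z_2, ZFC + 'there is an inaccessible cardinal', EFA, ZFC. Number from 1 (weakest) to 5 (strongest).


Ordering by consistency strength:
1. EFA
2. Pi^1_1-CA_0
3. Z_2
4. ZFC
5. ZFC + 'there is an inaccessible cardinal'


Pi^1_1-CA_0=2, Z_2=3, ZFC + 'there is an inaccessible cardinal'=5, EFA=1, ZFC=4


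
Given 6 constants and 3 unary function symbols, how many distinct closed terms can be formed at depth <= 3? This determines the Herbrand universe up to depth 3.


Herbrand terms by depth:
Depth 0: 6 constants
Depth 1: 18 new terms (running total: 24)
Depth 2: 54 new terms (running total: 78)
Depth 3: 162 new terms (running total: 240)
Total distinct ground terms = 240

240


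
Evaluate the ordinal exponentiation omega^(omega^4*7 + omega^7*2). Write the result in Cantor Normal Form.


omega^(omega^4*7 + omega^7*2):
In ordinal addition a term is absorbed by a following term of strictly larger exponent: 4 < 7, so omega^4*7 + omega^7*2 = omega^7*2.
omega raised to a CNF ordinal is a single CNF term: Result = omega^(omega^7*2)

omega^(omega^7*2)


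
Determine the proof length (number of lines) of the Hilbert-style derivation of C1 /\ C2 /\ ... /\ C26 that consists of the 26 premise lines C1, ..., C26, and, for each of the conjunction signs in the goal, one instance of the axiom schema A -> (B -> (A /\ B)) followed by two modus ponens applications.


Conjoining 26 premises:
- 26 premise lines
- the goal has 25 conjunction signs; each costs 1 axiom instance + 2 MP = 3 lines: 3 * 25 = 75
Total = 26 + 75 = 101 lines.

101


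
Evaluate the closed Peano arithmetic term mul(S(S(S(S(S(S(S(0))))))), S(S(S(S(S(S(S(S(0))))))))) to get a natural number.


mul(S^7(0), S^8(0)):
S^7(0) = 7
S^8(0) = 8
7 * 8 = 56

56


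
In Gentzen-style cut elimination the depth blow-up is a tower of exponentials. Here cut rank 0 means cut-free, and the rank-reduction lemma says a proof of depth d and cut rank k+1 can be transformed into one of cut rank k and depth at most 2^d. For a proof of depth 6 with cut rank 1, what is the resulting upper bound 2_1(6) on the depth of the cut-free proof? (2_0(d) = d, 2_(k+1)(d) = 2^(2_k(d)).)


Each rank reduction sends depth d to at most 2^d; cut rank r needs r reductions.
2_0(6) = 6
2_1(6) = 2^6 = 64
Cut-free depth bound = 64

64


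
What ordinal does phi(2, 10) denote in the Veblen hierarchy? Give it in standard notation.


phi(2, 10):
phi(2, beta) = zeta_beta (the beta-th zeta number, fixed point of epsilon).
phi(2, 10) = zeta_10

zeta_10


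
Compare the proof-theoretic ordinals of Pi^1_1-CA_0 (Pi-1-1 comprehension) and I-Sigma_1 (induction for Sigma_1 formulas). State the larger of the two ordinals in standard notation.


Proof-theoretic ordinal of Pi^1_1-CA_0 (Pi-1-1 comprehension): psi_0(Omega_omega)
Proof-theoretic ordinal of I-Sigma_1 (induction for Sigma_1 formulas): omega^omega
Comparing: omega^omega < psi_0(Omega_omega).
The larger ordinal is psi_0(Omega_omega) (from Pi^1_1-CA_0 (Pi-1-1 comprehension)).

psi_0(Omega_omega)


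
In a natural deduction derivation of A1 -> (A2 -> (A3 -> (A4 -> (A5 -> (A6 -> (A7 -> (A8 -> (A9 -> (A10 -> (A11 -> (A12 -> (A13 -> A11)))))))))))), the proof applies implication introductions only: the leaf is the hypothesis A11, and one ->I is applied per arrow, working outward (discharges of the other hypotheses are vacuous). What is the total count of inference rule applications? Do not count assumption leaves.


The formula has 13 arrows (->); its innermost consequent A11 is one of the antecedents,
so the proof starts from the hypothesis leaf A11 (not a rule application) and closes one arrow per ->I.
Building A1 -> (A2 -> (A3 -> (A4 -> (A5 -> (A6 -> (A7 -> (A8 -> (A9 -> (A10 -> (A11 -> (A12 -> (A13 -> A11)))))))))))) therefore takes 13 nested implication introductions.
Total inference nodes = 13

13


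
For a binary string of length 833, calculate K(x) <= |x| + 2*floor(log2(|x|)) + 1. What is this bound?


floor(log2(833)) = 9
2 * 9 = 18
K(x) <= 833 + 18 + 1 = 852

852


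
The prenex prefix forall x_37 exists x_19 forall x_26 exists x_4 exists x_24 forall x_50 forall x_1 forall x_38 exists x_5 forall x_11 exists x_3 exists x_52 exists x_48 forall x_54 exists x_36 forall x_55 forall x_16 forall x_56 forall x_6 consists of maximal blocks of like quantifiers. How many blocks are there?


Alternations = 10.
Blocks = alternations + 1 = 11

11


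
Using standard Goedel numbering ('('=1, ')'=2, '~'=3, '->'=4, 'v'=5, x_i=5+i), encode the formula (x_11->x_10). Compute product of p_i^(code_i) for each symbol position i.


Formula: (x_11->x_10)
Symbol codes: [1, 16, 4, 15, 2]
Primes: [2, 3, 5, 7, 11]
p_1^1 = 2^1 = 2
p_2^16 = 3^16 = 43046721
p_3^4 = 5^4 = 625
p_4^15 = 7^15 = 4747561509943
p_5^2 = 11^2 = 121
Product = 30910502057014325844078750

30910502057014325844078750


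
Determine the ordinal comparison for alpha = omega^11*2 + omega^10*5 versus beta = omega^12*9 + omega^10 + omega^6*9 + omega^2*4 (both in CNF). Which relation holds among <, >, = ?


Compare term by term from highest exponent:
alpha = omega^11*2 + omega^10*5
beta = omega^12*9 + omega^10 + omega^6*9 + omega^2*4
Term 1: alpha has omega^11*2, beta has omega^12*9
Term 2: alpha has omega^10*5, beta has omega^10*1
Term 3: alpha has omega^0*0, beta has omega^6*9
Term 4: alpha has omega^0*0, beta has omega^2*4
Result: alpha < beta

alpha < beta


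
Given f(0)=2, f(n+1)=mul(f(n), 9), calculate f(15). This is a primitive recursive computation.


f(0) = 2
f(1) = mul(f(0), 9) = mul(2, 9) = 18
f(2) = mul(f(1), 9) = mul(18, 9) = 162
f(3) = mul(f(2), 9) = mul(162, 9) = 1458
f(4) = mul(f(3), 9) = mul(1458, 9) = 13122
f(5) = mul(f(4), 9) = mul(13122, 9) = 118098
f(6) = mul(f(5), 9) = mul(118098, 9) = 1062882
f(7) = mul(f(6), 9) = mul(1062882, 9) = 9565938
f(8) = mul(f(7), 9) = mul(9565938, 9) = 86093442
f(9) = mul(f(8), 9) = mul(86093442, 9) = 774840978
f(10) = mul(f(9), 9) = mul(774840978, 9) = 6973568802
f(11) = mul(f(10), 9) = mul(6973568802, 9) = 62762119218
f(12) = mul(f(11), 9) = mul(62762119218, 9) = 564859072962
f(13) = mul(f(12), 9) = mul(564859072962, 9) = 5083731656658
f(14) = mul(f(13), 9) = mul(5083731656658, 9) = 45753584909922
f(15) = mul(f(14), 9) = mul(45753584909922, 9) = 411782264189298


411782264189298


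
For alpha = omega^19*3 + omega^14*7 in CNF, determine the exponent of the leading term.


CNF: omega^19*3 + omega^14*7
The leading term is omega^19*3, which has exponent 19.

19


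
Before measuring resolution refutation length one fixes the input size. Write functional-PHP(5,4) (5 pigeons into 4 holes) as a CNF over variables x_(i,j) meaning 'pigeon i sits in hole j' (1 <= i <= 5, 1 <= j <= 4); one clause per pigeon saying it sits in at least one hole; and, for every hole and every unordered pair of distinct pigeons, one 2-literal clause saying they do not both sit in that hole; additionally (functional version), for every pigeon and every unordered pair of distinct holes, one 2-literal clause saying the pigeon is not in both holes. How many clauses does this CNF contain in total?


functional-PHP(5,4): 5 pigeons, 4 holes, 5*4 = 20 variables.
- pigeon clauses: one per pigeon -> 5 clauses
- hole clauses: 4 holes * C(5,2) = 4 * 10 -> 40 clauses
- functional clauses: 5 pigeons * C(4,2) = 5 * 6 -> 30 clauses
Total clauses = 5 + 40 + 30 = 75

75


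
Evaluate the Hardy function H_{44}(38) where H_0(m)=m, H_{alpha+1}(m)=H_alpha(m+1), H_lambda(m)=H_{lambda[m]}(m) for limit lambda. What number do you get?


H_44(38):
For finite ordinals k, H_k(n) = n + k (each successor step adds 1).
H_44(38) = 38 + 44 = 82

82


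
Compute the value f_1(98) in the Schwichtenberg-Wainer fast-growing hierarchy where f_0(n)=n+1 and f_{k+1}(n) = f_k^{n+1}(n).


f_1(98) = f_0^99(98)
f_0 adds 1 each time, applied 99 times.
f_1(98) = 98 + 99 = 197

197


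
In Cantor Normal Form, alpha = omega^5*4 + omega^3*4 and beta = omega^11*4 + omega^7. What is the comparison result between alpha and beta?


Compare term by term from highest exponent:
alpha = omega^5*4 + omega^3*4
beta = omega^11*4 + omega^7
Term 1: alpha has omega^5*4, beta has omega^11*4
Term 2: alpha has omega^3*4, beta has omega^7*1
Result: alpha < beta

alpha < beta


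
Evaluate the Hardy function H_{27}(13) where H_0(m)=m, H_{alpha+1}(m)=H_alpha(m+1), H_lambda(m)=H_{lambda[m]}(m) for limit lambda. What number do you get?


H_27(13):
For finite ordinals k, H_k(n) = n + k (each successor step adds 1).
H_27(13) = 13 + 27 = 40

40


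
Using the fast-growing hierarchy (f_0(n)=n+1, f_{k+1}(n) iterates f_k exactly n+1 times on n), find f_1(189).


f_1(189) = f_0^190(189)
f_0 adds 1 each time, applied 190 times.
f_1(189) = 189 + 190 = 379

379


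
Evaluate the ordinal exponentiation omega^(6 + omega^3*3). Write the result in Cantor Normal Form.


omega^(6 + omega^3*3):
In ordinal addition a term is absorbed by a following term of strictly larger exponent: 0 < 3, so 6 + omega^3*3 = omega^3*3.
omega raised to a CNF ordinal is a single CNF term: Result = omega^(omega^3*3)

omega^(omega^3*3)


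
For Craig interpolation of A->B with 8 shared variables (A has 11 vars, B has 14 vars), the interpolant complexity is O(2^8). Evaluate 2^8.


Shared atoms = 8
Craig interpolant size bound = 2^8
= 256

256


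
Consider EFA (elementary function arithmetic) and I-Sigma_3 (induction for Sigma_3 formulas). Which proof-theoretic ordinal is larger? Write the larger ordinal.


Proof-theoretic ordinal of EFA (elementary function arithmetic): omega^3
Proof-theoretic ordinal of I-Sigma_3 (induction for Sigma_3 formulas): omega^(omega^(omega^omega))
Comparing: omega^3 < omega^(omega^(omega^omega)).
The larger ordinal is omega^(omega^(omega^omega)) (from I-Sigma_3 (induction for Sigma_3 formulas)).

omega^(omega^(omega^omega))


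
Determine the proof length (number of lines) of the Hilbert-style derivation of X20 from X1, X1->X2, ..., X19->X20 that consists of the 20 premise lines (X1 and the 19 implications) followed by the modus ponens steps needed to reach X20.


We have 20 premise lines: X1 and 19 implications.
Each implication is detached once by MP, giving 19 MP lines.
20 premise lines + 19 MP lines = 39 total lines.

39


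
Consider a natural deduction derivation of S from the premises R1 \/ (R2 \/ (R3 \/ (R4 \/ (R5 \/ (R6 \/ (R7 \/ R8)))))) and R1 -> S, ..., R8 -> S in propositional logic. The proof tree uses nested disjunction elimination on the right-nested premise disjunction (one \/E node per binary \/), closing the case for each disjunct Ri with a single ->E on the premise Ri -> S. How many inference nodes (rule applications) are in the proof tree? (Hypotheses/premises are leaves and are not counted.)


The premise R1 \/ (R2 \/ (R3 \/ (R4 \/ (R5 \/ (R6 \/ (R7 \/ R8)))))) contains 8 disjuncts, hence 7 binary \/ connectives.
- Each binary \/ is eliminated once: 7 \/E nodes.
- Each of the 8 cases Ri derives S by one ->E with Ri -> S: 8 ->E nodes.
Total = 7 + 8 = 15

15


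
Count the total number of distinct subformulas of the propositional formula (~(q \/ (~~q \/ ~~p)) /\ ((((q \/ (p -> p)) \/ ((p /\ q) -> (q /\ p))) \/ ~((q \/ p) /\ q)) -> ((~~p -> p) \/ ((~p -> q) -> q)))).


Formula: (~(q \/ (~~q \/ ~~p)) /\ ((((q \/ (p -> p)) \/ ((p /\ q) -> (q /\ p))) \/ ~((q \/ p) /\ q)) -> ((~~p -> p) \/ ((~p -> q) -> q))))
Subformulas found:
  1. q
  2. p
  3. ~p
  4. ~q
  5. ~~p
  6. ~~q
  7. (q /\ p)
  8. (q \/ p)
  9. (p /\ q)
  10. (p -> p)
  11. (~p -> q)
  12. (~~p -> p)
  13. (~~q \/ ~~p)
  14. ((q \/ p) /\ q)
  15. (q \/ (p -> p))
  16. ((~p -> q) -> q)
  17. ~((q \/ p) /\ q)
  18. (q \/ (~~q \/ ~~p))
  19. ~(q \/ (~~q \/ ~~p))
  20. ((p /\ q) -> (q /\ p))
  21. ((~~p -> p) \/ ((~p -> q) -> q))
  22. ((q \/ (p -> p)) \/ ((p /\ q) -> (q /\ p)))
  23. (((q \/ (p -> p)) \/ ((p /\ q) -> (q /\ p))) \/ ~((q \/ p) /\ q))
  24. ((((q \/ (p -> p)) \/ ((p /\ q) -> (q /\ p))) \/ ~((q \/ p) /\ q)) -> ((~~p -> p) \/ ((~p -> q) -> q)))
  25. (~(q \/ (~~q \/ ~~p)) /\ ((((q \/ (p -> p)) \/ ((p /\ q) -> (q /\ p))) \/ ~((q \/ p) /\ q)) -> ((~~p -> p) \/ ((~p -> q) -> q))))
Total distinct subformulas = 25

25


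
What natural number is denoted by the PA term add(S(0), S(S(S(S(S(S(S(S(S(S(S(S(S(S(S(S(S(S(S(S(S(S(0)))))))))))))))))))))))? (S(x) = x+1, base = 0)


add(S^1(0), S^22(0)):
S^1(0) = 1
S^22(0) = 22
1 + 22 = 23

23


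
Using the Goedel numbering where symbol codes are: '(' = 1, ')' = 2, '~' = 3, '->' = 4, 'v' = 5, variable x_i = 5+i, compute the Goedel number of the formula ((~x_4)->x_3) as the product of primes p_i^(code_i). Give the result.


Formula: ((~x_4)->x_3)
Symbol codes: [1, 1, 3, 9, 2, 4, 8, 2]
Primes: [2, 3, 5, 7, 11, 13, 17, 19]
p_1^1 = 2^1 = 2
p_2^1 = 3^1 = 3
p_3^3 = 5^3 = 125
p_4^9 = 7^9 = 40353607
p_5^2 = 11^2 = 121
p_6^4 = 13^4 = 28561
p_7^8 = 17^8 = 6975757441
p_8^2 = 19^2 = 361
Product = 263391027196159470741508625250

263391027196159470741508625250


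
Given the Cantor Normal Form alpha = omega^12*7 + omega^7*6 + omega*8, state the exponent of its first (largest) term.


CNF: omega^12*7 + omega^7*6 + omega*8
The leading term is omega^12*7, which has exponent 12.

12


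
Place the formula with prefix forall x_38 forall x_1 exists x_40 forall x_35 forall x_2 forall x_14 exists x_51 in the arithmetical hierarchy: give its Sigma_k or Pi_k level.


Leading quantifier is forall, so the class is Pi.
Number of quantifier blocks = alternations + 1 = 3 + 1 = 4.
Classification: Pi_4

Pi_4


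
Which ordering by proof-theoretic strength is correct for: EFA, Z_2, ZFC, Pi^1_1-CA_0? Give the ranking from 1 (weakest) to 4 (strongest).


Ordering by consistency strength:
1. EFA
2. Pi^1_1-CA_0
3. Z_2
4. ZFC


EFA=1, Z_2=3, ZFC=4, Pi^1_1-CA_0=2


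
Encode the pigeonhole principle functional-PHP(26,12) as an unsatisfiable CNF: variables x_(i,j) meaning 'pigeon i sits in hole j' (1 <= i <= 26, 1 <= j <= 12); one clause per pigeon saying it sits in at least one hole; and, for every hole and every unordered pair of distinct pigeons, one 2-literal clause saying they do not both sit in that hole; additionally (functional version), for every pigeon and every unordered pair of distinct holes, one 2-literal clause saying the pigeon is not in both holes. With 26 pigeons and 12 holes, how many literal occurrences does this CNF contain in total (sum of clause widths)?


functional-PHP(26,12): 26 pigeons, 12 holes, 26*12 = 312 variables.
- pigeon clauses: one per pigeon -> 26 clauses of width 12 -> 312 literals
- hole clauses: 12 holes * C(26,2) = 12 * 325 -> 3900 clauses of width 2 -> 7800 literals
- functional clauses: 26 pigeons * C(12,2) = 26 * 66 -> 1716 clauses of width 2 -> 3432 literals
Total literal occurrences = 312 + 7800 + 3432 = 11544

11544


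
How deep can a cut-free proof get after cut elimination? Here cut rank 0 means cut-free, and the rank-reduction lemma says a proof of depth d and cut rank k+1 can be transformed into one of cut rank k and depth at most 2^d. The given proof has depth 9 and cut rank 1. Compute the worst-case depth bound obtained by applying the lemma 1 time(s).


Each rank reduction sends depth d to at most 2^d; cut rank r needs r reductions.
2_0(9) = 9
2_1(9) = 2^9 = 512
Cut-free depth bound = 512

512


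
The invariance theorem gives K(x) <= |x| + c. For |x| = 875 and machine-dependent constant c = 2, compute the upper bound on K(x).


K(x) <= |x| + c = 875 + 2 = 877

877


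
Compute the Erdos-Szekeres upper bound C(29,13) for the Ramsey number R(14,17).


R(14,17) <= C(14+17-2, 14-1) = C(29, 13)
C(29, 13) = 29! / (13! * 16!)
= 67863915

67863915


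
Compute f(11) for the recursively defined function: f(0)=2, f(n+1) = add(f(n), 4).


f(0) = 2
f(1) = add(f(0), 4) = add(2, 4) = 6
f(2) = add(f(1), 4) = add(6, 4) = 10
f(3) = add(f(2), 4) = add(10, 4) = 14
f(4) = add(f(3), 4) = add(14, 4) = 18
f(5) = add(f(4), 4) = add(18, 4) = 22
f(6) = add(f(5), 4) = add(22, 4) = 26
f(7) = add(f(6), 4) = add(26, 4) = 30
f(8) = add(f(7), 4) = add(30, 4) = 34
f(9) = add(f(8), 4) = add(34, 4) = 38
f(10) = add(f(9), 4) = add(38, 4) = 42
f(11) = add(f(10), 4) = add(42, 4) = 46


46


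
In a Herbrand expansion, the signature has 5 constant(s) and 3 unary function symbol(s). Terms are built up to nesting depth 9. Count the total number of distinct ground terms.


Herbrand terms by depth:
Depth 0: 5 constants
Depth 1: 15 new terms (running total: 20)
Depth 2: 45 new terms (running total: 65)
Depth 3: 135 new terms (running total: 200)
Depth 4: 405 new terms (running total: 605)
Depth 5: 1215 new terms (running total: 1820)
Depth 6: 3645 new terms (running total: 5465)
Depth 7: 10935 new terms (running total: 16400)
Depth 8: 32805 new terms (running total: 49205)
Depth 9: 98415 new terms (running total: 147620)
Total distinct ground terms = 147620

147620


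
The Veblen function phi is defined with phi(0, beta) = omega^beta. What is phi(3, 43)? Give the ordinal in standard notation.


phi(3, 43):
phi(3, beta) = eta_beta (the beta-th eta number, fixed point of zeta).
phi(3, 43) = eta_43

eta_43


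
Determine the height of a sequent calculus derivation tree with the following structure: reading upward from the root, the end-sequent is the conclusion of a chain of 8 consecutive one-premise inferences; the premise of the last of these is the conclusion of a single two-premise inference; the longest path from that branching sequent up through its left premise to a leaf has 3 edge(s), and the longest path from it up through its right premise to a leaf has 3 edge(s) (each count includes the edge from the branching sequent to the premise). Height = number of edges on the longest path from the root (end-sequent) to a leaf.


Longest path through the left premise: 3 edges (measured from the branching sequent)
Longest path through the right premise: 3 edges
Height of the subtree rooted at the branching sequent: max(3, 3) = 3
The branching sequent sits 8 edges above the root (the chain of one-premise inferences), so height = 3 + 8 = 11

11


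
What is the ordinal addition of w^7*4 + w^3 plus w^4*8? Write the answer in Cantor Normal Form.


Ordinal addition (w^7*4 + w^3) + w^4*8:
alpha's leading term has exponent 7 > beta's exponent 4, so it survives.
alpha's tail term has exponent 3 < beta's exponent 4, so it is absorbed by beta.
In ordinal addition, any term followed by a strictly larger-exponent term is absorbed.
Result = w^7*4 + w^4*8

w^7*4 + w^4*8


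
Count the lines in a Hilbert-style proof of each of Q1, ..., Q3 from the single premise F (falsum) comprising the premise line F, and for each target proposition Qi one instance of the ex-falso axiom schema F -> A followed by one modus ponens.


Ex falso, line by line:
- 1 premise line (F)
- 3 targets, each needing 1 axiom instance (F -> Qi) + 1 MP = 2 lines: 2 * 3 = 6
Total = 1 + 6 = 7 lines.

7


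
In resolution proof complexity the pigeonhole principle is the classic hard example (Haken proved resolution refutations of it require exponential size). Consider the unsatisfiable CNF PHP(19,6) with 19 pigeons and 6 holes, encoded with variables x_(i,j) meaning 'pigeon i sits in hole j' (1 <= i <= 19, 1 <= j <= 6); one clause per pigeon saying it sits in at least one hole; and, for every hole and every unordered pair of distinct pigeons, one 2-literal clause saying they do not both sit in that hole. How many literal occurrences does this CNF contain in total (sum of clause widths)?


PHP(19,6): 19 pigeons, 6 holes, 19*6 = 114 variables.
- pigeon clauses: one per pigeon -> 19 clauses of width 6 -> 114 literals
- hole clauses: 6 holes * C(19,2) = 6 * 171 -> 1026 clauses of width 2 -> 2052 literals
Total literal occurrences = 114 + 2052 = 2166

2166


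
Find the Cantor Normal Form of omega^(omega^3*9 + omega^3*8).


omega^(omega^3*9 + omega^3*8):
Both terms of the exponent have the same exponent 3, so they merge: omega^3*9 + omega^3*8 = omega^3*(9+8) = omega^3*17.
omega raised to a CNF ordinal is a single CNF term: Result = omega^(omega^3*17)

omega^(omega^3*17)


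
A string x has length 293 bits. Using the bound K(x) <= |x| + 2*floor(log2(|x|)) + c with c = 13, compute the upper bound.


floor(log2(293)) = 8
2 * 8 = 16
K(x) <= 293 + 16 + 13 = 322

322


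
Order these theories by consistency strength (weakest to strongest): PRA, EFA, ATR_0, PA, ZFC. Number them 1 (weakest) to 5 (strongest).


Ordering by consistency strength:
1. EFA
2. PRA
3. PA
4. ATR_0
5. ZFC


PRA=2, EFA=1, ATR_0=4, PA=3, ZFC=5


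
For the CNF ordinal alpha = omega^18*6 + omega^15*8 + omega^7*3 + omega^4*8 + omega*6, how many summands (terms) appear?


CNF: omega^18*6 + omega^15*8 + omega^7*3 + omega^4*8 + omega*6
Count the summands separated by '+':
  term 1: omega^18*6
  term 2: omega^15*8
  term 3: omega^7*3
  term 4: omega^4*8
  term 5: omega*6
Total terms = 5

5


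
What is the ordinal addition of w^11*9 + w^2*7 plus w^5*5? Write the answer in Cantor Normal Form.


Ordinal addition (w^11*9 + w^2*7) + w^5*5:
alpha's leading term has exponent 11 > beta's exponent 5, so it survives.
alpha's tail term has exponent 2 < beta's exponent 5, so it is absorbed by beta.
In ordinal addition, any term followed by a strictly larger-exponent term is absorbed.
Result = w^11*9 + w^5*5

w^11*9 + w^5*5


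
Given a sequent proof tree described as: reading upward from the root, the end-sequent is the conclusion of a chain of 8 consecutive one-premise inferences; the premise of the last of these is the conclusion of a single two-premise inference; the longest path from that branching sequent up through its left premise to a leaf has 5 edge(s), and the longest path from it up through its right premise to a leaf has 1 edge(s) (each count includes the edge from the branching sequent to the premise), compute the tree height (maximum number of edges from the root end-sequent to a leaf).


Longest path through the left premise: 5 edges (measured from the branching sequent)
Longest path through the right premise: 1 edges
Height of the subtree rooted at the branching sequent: max(5, 1) = 5
The branching sequent sits 8 edges above the root (the chain of one-premise inferences), so height = 5 + 8 = 13

13


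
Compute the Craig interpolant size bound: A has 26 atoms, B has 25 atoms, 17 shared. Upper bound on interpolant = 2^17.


Shared atoms = 17
Craig interpolant size bound = 2^17
= 131072

131072


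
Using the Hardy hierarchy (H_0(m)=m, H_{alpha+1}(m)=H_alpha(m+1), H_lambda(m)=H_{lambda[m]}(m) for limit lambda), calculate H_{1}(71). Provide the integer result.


H_1(71):
For finite ordinals k, H_k(n) = n + k (each successor step adds 1).
H_1(71) = 71 + 1 = 72

72


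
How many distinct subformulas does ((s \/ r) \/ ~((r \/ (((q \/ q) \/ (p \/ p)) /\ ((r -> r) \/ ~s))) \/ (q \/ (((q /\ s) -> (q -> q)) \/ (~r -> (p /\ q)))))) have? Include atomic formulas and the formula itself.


Formula: ((s \/ r) \/ ~((r \/ (((q \/ q) \/ (p \/ p)) /\ ((r -> r) \/ ~s))) \/ (q \/ (((q /\ s) -> (q -> q)) \/ (~r -> (p /\ q))))))
Subformulas found:
  1. r
  2. q
  3. s
  4. p
  5. ~r
  6. ~s
  7. (p \/ p)
  8. (s \/ r)
  9. (p /\ q)
  10. (r -> r)
  11. (q /\ s)
  12. (q -> q)
  13. (q \/ q)
  14. (~r -> (p /\ q))
  15. ((r -> r) \/ ~s)
  16. ((q /\ s) -> (q -> q))
  17. ((q \/ q) \/ (p \/ p))
  18. (((q \/ q) \/ (p \/ p)) /\ ((r -> r) \/ ~s))
  19. (((q /\ s) -> (q -> q)) \/ (~r -> (p /\ q)))
  20. (r \/ (((q \/ q) \/ (p \/ p)) /\ ((r -> r) \/ ~s)))
  21. (q \/ (((q /\ s) -> (q -> q)) \/ (~r -> (p /\ q))))
  22. ((r \/ (((q \/ q) \/ (p \/ p)) /\ ((r -> r) \/ ~s))) \/ (q \/ (((q /\ s) -> (q -> q)) \/ (~r -> (p /\ q)))))
  23. ~((r \/ (((q \/ q) \/ (p \/ p)) /\ ((r -> r) \/ ~s))) \/ (q \/ (((q /\ s) -> (q -> q)) \/ (~r -> (p /\ q)))))
  24. ((s \/ r) \/ ~((r \/ (((q \/ q) \/ (p \/ p)) /\ ((r -> r) \/ ~s))) \/ (q \/ (((q /\ s) -> (q -> q)) \/ (~r -> (p /\ q))))))
Total distinct subformulas = 24

24


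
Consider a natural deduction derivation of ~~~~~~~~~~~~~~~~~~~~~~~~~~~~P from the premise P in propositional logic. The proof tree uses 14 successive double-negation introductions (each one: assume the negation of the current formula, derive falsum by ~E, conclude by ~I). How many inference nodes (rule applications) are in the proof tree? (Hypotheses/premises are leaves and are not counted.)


Each double-negation introduction (from C infer ~~C) uses 2 inference nodes: one ~E (C and ~C give falsum) and one ~I (discharge ~C).
14 double negations = 14 * 2 = 28 inference nodes.

28


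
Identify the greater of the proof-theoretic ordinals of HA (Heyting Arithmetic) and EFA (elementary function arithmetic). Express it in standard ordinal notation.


Proof-theoretic ordinal of HA (Heyting Arithmetic): epsilon_0
Proof-theoretic ordinal of EFA (elementary function arithmetic): omega^3
Comparing: omega^3 < epsilon_0.
The larger ordinal is epsilon_0 (from HA (Heyting Arithmetic)).

epsilon_0


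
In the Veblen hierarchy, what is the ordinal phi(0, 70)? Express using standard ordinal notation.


phi(0, 70):
phi(0, beta) = omega^beta by definition.
phi(0, 70) = omega^70

omega^70


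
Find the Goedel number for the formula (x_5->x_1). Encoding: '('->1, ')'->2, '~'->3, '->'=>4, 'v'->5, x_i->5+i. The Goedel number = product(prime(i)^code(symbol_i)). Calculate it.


Formula: (x_5->x_1)
Symbol codes: [1, 10, 4, 6, 2]
Primes: [2, 3, 5, 7, 11]
p_1^1 = 2^1 = 2
p_2^10 = 3^10 = 59049
p_3^4 = 5^4 = 625
p_4^6 = 7^6 = 117649
p_5^2 = 11^2 = 121
Product = 1050742189901250

1050742189901250


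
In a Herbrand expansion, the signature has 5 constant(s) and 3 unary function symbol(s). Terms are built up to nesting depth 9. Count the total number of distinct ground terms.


Herbrand terms by depth:
Depth 0: 5 constants
Depth 1: 15 new terms (running total: 20)
Depth 2: 45 new terms (running total: 65)
Depth 3: 135 new terms (running total: 200)
Depth 4: 405 new terms (running total: 605)
Depth 5: 1215 new terms (running total: 1820)
Depth 6: 3645 new terms (running total: 5465)
Depth 7: 10935 new terms (running total: 16400)
Depth 8: 32805 new terms (running total: 49205)
Depth 9: 98415 new terms (running total: 147620)
Total distinct ground terms = 147620

147620


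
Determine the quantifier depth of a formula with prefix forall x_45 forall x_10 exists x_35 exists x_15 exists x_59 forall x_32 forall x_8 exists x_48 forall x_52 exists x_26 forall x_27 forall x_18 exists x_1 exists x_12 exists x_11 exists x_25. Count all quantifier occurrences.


Quantifier prefix has 16 quantifier symbols.
Quantifier depth = 16

16


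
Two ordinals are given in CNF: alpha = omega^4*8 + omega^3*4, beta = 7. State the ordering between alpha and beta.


Compare term by term from highest exponent:
alpha = omega^4*8 + omega^3*4
beta = 7
Term 1: alpha has omega^4*8, beta has omega^0*7
Term 2: alpha has omega^3*4, beta has omega^0*0
Result: alpha > beta

alpha > beta


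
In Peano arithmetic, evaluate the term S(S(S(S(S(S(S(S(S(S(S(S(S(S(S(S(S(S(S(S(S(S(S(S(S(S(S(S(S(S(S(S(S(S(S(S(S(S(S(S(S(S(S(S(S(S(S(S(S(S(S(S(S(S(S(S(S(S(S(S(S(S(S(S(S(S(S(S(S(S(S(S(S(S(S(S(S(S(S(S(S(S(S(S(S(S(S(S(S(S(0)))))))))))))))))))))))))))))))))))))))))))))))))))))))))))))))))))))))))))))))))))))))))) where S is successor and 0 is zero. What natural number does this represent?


Counting successors applied to 0:
90 applications of S to 0 = 90

90


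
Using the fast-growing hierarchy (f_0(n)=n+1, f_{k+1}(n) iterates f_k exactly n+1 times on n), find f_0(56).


f_0(56) = 56 + 1 = 57

57


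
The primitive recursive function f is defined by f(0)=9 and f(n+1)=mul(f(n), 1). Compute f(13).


f(0) = 9
f(1) = mul(f(0), 1) = mul(9, 1) = 9
f(2) = mul(f(1), 1) = mul(9, 1) = 9
f(3) = mul(f(2), 1) = mul(9, 1) = 9
f(4) = mul(f(3), 1) = mul(9, 1) = 9
f(5) = mul(f(4), 1) = mul(9, 1) = 9
f(6) = mul(f(5), 1) = mul(9, 1) = 9
f(7) = mul(f(6), 1) = mul(9, 1) = 9
f(8) = mul(f(7), 1) = mul(9, 1) = 9
f(9) = mul(f(8), 1) = mul(9, 1) = 9
f(10) = mul(f(9), 1) = mul(9, 1) = 9
f(11) = mul(f(10), 1) = mul(9, 1) = 9
f(12) = mul(f(11), 1) = mul(9, 1) = 9
f(13) = mul(f(12), 1) = mul(9, 1) = 9


9


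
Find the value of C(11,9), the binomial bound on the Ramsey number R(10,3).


R(10,3) <= C(10+3-2, 10-1) = C(11, 9)
C(11, 9) = 11! / (9! * 2!)
= 55

55


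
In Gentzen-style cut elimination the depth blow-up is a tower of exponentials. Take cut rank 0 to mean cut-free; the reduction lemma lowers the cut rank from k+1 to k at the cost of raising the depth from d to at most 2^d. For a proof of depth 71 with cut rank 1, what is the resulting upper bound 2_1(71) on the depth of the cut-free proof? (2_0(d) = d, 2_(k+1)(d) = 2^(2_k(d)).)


Each rank reduction sends depth d to at most 2^d; cut rank r needs r reductions.
2_0(71) = 71
2_1(71) = 2^71 = 2361183241434822606848
Cut-free depth bound = 2361183241434822606848

2361183241434822606848


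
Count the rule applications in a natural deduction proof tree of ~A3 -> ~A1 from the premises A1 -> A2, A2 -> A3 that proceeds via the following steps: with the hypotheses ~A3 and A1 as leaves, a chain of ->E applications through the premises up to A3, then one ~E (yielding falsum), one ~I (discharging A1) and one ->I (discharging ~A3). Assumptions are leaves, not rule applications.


From hypothesis A1, 2 ->E steps along the 2 premises yield A3.
~E with hypothesis ~A3 gives falsum (1 node); ~I discharging A1 gives ~A1 (1 node); ->I discharging ~A3 gives the goal (1 node).
Total = 2 + 3 = 5 inference nodes.

5


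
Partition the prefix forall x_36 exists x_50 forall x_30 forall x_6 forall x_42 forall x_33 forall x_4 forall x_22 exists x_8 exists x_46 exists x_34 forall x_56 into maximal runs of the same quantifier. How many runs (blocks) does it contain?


Alternations = 4.
Blocks = alternations + 1 = 5

5


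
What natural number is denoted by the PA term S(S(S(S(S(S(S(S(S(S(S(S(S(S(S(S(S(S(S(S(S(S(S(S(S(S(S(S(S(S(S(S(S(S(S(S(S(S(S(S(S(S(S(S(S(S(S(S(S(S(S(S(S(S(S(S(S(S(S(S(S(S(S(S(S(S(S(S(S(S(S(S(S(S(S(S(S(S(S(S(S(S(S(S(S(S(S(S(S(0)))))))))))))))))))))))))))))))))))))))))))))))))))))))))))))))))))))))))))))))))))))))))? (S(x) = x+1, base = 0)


Counting successors applied to 0:
89 applications of S to 0 = 89

89


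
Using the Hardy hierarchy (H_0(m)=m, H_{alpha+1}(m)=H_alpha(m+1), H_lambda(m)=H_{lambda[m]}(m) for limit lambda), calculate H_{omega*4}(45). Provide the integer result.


H_{omega*4}(45):
For the Hardy hierarchy, H_{omega*k}(n) = 2^k * n.
2^4 = 16.
16 * 45 = 720

720


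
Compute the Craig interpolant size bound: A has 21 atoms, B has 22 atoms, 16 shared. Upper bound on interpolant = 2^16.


Shared atoms = 16
Craig interpolant size bound = 2^16
= 65536

65536


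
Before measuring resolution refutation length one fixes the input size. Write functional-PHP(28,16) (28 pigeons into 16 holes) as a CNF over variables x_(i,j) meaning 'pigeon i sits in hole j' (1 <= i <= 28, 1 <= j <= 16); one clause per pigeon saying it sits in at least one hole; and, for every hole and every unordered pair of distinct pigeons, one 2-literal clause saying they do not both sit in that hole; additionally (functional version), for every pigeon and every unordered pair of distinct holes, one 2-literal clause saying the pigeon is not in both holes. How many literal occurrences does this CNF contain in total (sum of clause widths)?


functional-PHP(28,16): 28 pigeons, 16 holes, 28*16 = 448 variables.
- pigeon clauses: one per pigeon -> 28 clauses of width 16 -> 448 literals
- hole clauses: 16 holes * C(28,2) = 16 * 378 -> 6048 clauses of width 2 -> 12096 literals
- functional clauses: 28 pigeons * C(16,2) = 28 * 120 -> 3360 clauses of width 2 -> 6720 literals
Total literal occurrences = 448 + 12096 + 6720 = 19264

19264


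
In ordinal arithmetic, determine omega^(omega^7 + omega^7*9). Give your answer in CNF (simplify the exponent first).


omega^(omega^7 + omega^7*9):
Both terms of the exponent have the same exponent 7, so they merge: omega^7 + omega^7*9 = omega^7*(1+9) = omega^7*10.
omega raised to a CNF ordinal is a single CNF term: Result = omega^(omega^7*10)

omega^(omega^7*10)


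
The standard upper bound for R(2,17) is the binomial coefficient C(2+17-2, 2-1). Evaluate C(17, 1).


R(2,17) <= C(2+17-2, 2-1) = C(17, 1)
C(17, 1) = 17! / (1! * 16!)
= 17

17
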